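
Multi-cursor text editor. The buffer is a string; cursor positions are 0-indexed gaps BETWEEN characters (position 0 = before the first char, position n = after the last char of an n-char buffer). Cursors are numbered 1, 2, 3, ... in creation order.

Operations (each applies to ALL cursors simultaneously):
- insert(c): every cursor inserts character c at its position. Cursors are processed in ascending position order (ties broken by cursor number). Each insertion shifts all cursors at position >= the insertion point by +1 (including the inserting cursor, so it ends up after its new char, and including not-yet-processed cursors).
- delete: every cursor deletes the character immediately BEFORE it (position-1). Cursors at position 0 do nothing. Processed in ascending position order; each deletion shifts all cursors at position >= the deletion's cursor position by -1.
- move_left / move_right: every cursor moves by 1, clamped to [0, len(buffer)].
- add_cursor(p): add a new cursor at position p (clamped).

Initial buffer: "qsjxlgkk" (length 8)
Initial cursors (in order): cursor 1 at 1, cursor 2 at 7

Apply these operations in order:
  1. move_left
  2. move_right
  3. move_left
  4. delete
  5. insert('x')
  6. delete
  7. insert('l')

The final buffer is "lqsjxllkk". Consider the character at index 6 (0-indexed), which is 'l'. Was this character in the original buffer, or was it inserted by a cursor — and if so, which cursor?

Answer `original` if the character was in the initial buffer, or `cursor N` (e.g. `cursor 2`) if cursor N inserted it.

After op 1 (move_left): buffer="qsjxlgkk" (len 8), cursors c1@0 c2@6, authorship ........
After op 2 (move_right): buffer="qsjxlgkk" (len 8), cursors c1@1 c2@7, authorship ........
After op 3 (move_left): buffer="qsjxlgkk" (len 8), cursors c1@0 c2@6, authorship ........
After op 4 (delete): buffer="qsjxlkk" (len 7), cursors c1@0 c2@5, authorship .......
After op 5 (insert('x')): buffer="xqsjxlxkk" (len 9), cursors c1@1 c2@7, authorship 1.....2..
After op 6 (delete): buffer="qsjxlkk" (len 7), cursors c1@0 c2@5, authorship .......
After op 7 (insert('l')): buffer="lqsjxllkk" (len 9), cursors c1@1 c2@7, authorship 1.....2..
Authorship (.=original, N=cursor N): 1 . . . . . 2 . .
Index 6: author = 2

Answer: cursor 2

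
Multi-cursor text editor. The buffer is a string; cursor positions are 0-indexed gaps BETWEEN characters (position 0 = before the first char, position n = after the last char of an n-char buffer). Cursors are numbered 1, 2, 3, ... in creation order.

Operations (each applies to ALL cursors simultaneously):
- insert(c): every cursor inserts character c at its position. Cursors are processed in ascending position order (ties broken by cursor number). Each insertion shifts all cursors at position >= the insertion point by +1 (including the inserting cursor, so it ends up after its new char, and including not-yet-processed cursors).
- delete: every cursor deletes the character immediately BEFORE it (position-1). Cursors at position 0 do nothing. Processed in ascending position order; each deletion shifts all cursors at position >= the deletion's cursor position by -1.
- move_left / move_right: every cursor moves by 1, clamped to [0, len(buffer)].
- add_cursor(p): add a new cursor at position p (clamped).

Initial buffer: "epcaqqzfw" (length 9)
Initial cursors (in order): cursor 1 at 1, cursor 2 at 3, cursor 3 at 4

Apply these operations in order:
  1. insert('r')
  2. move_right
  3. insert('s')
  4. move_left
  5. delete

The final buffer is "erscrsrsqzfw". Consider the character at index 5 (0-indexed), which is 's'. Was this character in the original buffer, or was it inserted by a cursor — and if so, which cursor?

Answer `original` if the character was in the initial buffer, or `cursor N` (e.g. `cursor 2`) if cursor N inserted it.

Answer: cursor 2

Derivation:
After op 1 (insert('r')): buffer="erpcrarqqzfw" (len 12), cursors c1@2 c2@5 c3@7, authorship .1..2.3.....
After op 2 (move_right): buffer="erpcrarqqzfw" (len 12), cursors c1@3 c2@6 c3@8, authorship .1..2.3.....
After op 3 (insert('s')): buffer="erpscrasrqsqzfw" (len 15), cursors c1@4 c2@8 c3@11, authorship .1.1.2.23.3....
After op 4 (move_left): buffer="erpscrasrqsqzfw" (len 15), cursors c1@3 c2@7 c3@10, authorship .1.1.2.23.3....
After op 5 (delete): buffer="erscrsrsqzfw" (len 12), cursors c1@2 c2@5 c3@7, authorship .11.2233....
Authorship (.=original, N=cursor N): . 1 1 . 2 2 3 3 . . . .
Index 5: author = 2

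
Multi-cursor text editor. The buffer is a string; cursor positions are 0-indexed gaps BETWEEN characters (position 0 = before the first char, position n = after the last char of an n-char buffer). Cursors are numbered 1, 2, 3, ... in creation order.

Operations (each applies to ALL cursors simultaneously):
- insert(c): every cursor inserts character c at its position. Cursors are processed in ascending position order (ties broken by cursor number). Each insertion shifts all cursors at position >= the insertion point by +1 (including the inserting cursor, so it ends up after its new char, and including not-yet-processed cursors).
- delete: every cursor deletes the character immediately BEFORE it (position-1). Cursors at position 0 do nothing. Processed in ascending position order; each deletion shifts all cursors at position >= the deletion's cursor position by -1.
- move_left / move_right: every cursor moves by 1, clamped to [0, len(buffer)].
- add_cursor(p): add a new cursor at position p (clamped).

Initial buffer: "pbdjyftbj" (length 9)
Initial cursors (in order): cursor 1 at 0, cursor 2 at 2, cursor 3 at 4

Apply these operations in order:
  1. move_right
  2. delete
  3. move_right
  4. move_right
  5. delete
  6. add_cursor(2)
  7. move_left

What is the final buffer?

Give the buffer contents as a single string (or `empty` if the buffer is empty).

Answer: bbj

Derivation:
After op 1 (move_right): buffer="pbdjyftbj" (len 9), cursors c1@1 c2@3 c3@5, authorship .........
After op 2 (delete): buffer="bjftbj" (len 6), cursors c1@0 c2@1 c3@2, authorship ......
After op 3 (move_right): buffer="bjftbj" (len 6), cursors c1@1 c2@2 c3@3, authorship ......
After op 4 (move_right): buffer="bjftbj" (len 6), cursors c1@2 c2@3 c3@4, authorship ......
After op 5 (delete): buffer="bbj" (len 3), cursors c1@1 c2@1 c3@1, authorship ...
After op 6 (add_cursor(2)): buffer="bbj" (len 3), cursors c1@1 c2@1 c3@1 c4@2, authorship ...
After op 7 (move_left): buffer="bbj" (len 3), cursors c1@0 c2@0 c3@0 c4@1, authorship ...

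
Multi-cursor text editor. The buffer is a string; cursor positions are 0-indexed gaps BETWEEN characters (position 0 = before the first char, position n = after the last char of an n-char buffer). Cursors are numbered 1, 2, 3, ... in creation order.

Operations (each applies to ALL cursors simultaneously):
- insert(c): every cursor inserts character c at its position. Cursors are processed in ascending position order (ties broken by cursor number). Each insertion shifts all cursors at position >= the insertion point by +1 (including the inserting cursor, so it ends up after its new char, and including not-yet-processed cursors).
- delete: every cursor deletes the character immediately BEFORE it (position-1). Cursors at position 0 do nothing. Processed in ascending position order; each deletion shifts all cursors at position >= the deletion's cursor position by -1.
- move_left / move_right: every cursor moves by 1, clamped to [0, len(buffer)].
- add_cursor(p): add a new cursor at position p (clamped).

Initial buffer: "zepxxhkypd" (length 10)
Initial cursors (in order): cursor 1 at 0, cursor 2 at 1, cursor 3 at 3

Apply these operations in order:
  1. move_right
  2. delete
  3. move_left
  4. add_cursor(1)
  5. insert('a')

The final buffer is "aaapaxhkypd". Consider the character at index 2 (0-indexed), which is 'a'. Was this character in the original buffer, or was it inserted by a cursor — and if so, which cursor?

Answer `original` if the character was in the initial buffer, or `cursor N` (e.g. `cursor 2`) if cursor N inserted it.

After op 1 (move_right): buffer="zepxxhkypd" (len 10), cursors c1@1 c2@2 c3@4, authorship ..........
After op 2 (delete): buffer="pxhkypd" (len 7), cursors c1@0 c2@0 c3@1, authorship .......
After op 3 (move_left): buffer="pxhkypd" (len 7), cursors c1@0 c2@0 c3@0, authorship .......
After op 4 (add_cursor(1)): buffer="pxhkypd" (len 7), cursors c1@0 c2@0 c3@0 c4@1, authorship .......
After op 5 (insert('a')): buffer="aaapaxhkypd" (len 11), cursors c1@3 c2@3 c3@3 c4@5, authorship 123.4......
Authorship (.=original, N=cursor N): 1 2 3 . 4 . . . . . .
Index 2: author = 3

Answer: cursor 3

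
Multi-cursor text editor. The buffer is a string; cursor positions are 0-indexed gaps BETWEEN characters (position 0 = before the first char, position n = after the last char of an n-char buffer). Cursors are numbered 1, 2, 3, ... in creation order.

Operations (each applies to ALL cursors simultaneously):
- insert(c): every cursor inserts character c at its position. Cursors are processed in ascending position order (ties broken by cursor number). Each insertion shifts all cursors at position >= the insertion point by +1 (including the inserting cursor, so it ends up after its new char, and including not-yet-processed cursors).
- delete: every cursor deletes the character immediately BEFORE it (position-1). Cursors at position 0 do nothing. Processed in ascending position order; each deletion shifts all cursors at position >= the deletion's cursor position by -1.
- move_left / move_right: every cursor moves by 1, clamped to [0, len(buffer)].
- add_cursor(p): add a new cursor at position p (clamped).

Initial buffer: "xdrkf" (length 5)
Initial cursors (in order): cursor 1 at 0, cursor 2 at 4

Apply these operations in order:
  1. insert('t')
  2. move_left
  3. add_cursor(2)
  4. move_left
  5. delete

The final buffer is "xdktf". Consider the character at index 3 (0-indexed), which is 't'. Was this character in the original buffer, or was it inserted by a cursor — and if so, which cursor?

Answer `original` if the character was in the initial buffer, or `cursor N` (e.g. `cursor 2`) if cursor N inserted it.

Answer: cursor 2

Derivation:
After op 1 (insert('t')): buffer="txdrktf" (len 7), cursors c1@1 c2@6, authorship 1....2.
After op 2 (move_left): buffer="txdrktf" (len 7), cursors c1@0 c2@5, authorship 1....2.
After op 3 (add_cursor(2)): buffer="txdrktf" (len 7), cursors c1@0 c3@2 c2@5, authorship 1....2.
After op 4 (move_left): buffer="txdrktf" (len 7), cursors c1@0 c3@1 c2@4, authorship 1....2.
After op 5 (delete): buffer="xdktf" (len 5), cursors c1@0 c3@0 c2@2, authorship ...2.
Authorship (.=original, N=cursor N): . . . 2 .
Index 3: author = 2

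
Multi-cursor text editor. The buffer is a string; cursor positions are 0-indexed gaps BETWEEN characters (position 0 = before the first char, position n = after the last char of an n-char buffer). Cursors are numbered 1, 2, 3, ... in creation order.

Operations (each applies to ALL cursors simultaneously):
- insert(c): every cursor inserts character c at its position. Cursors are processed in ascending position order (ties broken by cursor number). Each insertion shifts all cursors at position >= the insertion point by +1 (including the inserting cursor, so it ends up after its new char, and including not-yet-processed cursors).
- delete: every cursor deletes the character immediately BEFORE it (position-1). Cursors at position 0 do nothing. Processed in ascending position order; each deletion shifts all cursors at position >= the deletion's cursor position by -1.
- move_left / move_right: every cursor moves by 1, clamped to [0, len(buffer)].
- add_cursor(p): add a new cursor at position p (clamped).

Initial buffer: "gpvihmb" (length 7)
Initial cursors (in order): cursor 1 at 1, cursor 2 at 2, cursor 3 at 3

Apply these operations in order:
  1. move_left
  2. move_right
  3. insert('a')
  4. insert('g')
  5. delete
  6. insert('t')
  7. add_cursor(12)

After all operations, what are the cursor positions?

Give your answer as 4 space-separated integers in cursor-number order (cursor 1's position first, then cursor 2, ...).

Answer: 3 6 9 12

Derivation:
After op 1 (move_left): buffer="gpvihmb" (len 7), cursors c1@0 c2@1 c3@2, authorship .......
After op 2 (move_right): buffer="gpvihmb" (len 7), cursors c1@1 c2@2 c3@3, authorship .......
After op 3 (insert('a')): buffer="gapavaihmb" (len 10), cursors c1@2 c2@4 c3@6, authorship .1.2.3....
After op 4 (insert('g')): buffer="gagpagvagihmb" (len 13), cursors c1@3 c2@6 c3@9, authorship .11.22.33....
After op 5 (delete): buffer="gapavaihmb" (len 10), cursors c1@2 c2@4 c3@6, authorship .1.2.3....
After op 6 (insert('t')): buffer="gatpatvatihmb" (len 13), cursors c1@3 c2@6 c3@9, authorship .11.22.33....
After op 7 (add_cursor(12)): buffer="gatpatvatihmb" (len 13), cursors c1@3 c2@6 c3@9 c4@12, authorship .11.22.33....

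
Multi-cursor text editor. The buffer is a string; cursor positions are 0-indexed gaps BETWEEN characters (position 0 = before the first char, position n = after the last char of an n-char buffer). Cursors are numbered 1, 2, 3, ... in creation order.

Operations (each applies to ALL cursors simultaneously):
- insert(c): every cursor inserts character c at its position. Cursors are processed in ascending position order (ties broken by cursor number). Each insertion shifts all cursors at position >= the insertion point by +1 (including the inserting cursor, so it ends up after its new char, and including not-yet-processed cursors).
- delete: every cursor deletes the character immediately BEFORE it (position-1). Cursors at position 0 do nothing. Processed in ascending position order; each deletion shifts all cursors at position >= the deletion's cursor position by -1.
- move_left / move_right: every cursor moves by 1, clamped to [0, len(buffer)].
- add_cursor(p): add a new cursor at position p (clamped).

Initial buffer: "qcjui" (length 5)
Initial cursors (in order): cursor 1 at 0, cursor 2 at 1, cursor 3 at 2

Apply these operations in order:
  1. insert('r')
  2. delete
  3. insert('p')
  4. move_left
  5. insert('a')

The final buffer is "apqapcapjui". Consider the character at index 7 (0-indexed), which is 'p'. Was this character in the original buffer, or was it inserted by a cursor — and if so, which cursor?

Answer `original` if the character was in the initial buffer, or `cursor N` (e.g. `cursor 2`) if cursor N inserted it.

After op 1 (insert('r')): buffer="rqrcrjui" (len 8), cursors c1@1 c2@3 c3@5, authorship 1.2.3...
After op 2 (delete): buffer="qcjui" (len 5), cursors c1@0 c2@1 c3@2, authorship .....
After op 3 (insert('p')): buffer="pqpcpjui" (len 8), cursors c1@1 c2@3 c3@5, authorship 1.2.3...
After op 4 (move_left): buffer="pqpcpjui" (len 8), cursors c1@0 c2@2 c3@4, authorship 1.2.3...
After op 5 (insert('a')): buffer="apqapcapjui" (len 11), cursors c1@1 c2@4 c3@7, authorship 11.22.33...
Authorship (.=original, N=cursor N): 1 1 . 2 2 . 3 3 . . .
Index 7: author = 3

Answer: cursor 3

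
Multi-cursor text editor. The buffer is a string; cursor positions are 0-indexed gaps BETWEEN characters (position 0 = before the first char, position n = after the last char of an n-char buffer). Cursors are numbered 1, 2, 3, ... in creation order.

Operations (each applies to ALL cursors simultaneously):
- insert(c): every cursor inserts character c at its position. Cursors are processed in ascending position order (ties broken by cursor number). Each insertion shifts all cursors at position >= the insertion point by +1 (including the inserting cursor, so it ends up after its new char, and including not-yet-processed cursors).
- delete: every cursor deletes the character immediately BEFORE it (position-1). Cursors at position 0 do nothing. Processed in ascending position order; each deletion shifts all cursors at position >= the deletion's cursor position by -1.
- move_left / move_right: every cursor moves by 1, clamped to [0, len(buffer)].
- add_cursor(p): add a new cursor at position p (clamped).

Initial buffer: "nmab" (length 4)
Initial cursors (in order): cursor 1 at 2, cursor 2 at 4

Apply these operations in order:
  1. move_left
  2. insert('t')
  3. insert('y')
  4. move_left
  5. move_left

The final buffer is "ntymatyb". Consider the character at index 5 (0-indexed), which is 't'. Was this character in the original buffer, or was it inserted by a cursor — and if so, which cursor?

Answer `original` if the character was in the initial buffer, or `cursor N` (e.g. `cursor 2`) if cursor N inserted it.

After op 1 (move_left): buffer="nmab" (len 4), cursors c1@1 c2@3, authorship ....
After op 2 (insert('t')): buffer="ntmatb" (len 6), cursors c1@2 c2@5, authorship .1..2.
After op 3 (insert('y')): buffer="ntymatyb" (len 8), cursors c1@3 c2@7, authorship .11..22.
After op 4 (move_left): buffer="ntymatyb" (len 8), cursors c1@2 c2@6, authorship .11..22.
After op 5 (move_left): buffer="ntymatyb" (len 8), cursors c1@1 c2@5, authorship .11..22.
Authorship (.=original, N=cursor N): . 1 1 . . 2 2 .
Index 5: author = 2

Answer: cursor 2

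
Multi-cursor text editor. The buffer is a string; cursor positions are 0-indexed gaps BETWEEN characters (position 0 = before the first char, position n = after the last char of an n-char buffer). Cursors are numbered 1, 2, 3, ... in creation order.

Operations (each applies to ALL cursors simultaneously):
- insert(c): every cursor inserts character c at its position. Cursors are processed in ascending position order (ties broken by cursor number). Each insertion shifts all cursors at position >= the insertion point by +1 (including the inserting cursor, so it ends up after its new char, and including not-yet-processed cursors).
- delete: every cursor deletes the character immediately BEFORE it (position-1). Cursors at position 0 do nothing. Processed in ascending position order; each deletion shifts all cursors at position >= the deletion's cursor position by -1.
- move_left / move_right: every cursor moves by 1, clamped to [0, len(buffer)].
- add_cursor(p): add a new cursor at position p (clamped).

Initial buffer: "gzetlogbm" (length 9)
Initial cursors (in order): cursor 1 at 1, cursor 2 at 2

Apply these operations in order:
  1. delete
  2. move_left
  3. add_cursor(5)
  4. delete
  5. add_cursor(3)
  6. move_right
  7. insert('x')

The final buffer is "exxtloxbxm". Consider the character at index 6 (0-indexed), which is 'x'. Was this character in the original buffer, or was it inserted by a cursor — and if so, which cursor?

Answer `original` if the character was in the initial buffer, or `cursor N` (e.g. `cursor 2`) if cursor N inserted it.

After op 1 (delete): buffer="etlogbm" (len 7), cursors c1@0 c2@0, authorship .......
After op 2 (move_left): buffer="etlogbm" (len 7), cursors c1@0 c2@0, authorship .......
After op 3 (add_cursor(5)): buffer="etlogbm" (len 7), cursors c1@0 c2@0 c3@5, authorship .......
After op 4 (delete): buffer="etlobm" (len 6), cursors c1@0 c2@0 c3@4, authorship ......
After op 5 (add_cursor(3)): buffer="etlobm" (len 6), cursors c1@0 c2@0 c4@3 c3@4, authorship ......
After op 6 (move_right): buffer="etlobm" (len 6), cursors c1@1 c2@1 c4@4 c3@5, authorship ......
After op 7 (insert('x')): buffer="exxtloxbxm" (len 10), cursors c1@3 c2@3 c4@7 c3@9, authorship .12...4.3.
Authorship (.=original, N=cursor N): . 1 2 . . . 4 . 3 .
Index 6: author = 4

Answer: cursor 4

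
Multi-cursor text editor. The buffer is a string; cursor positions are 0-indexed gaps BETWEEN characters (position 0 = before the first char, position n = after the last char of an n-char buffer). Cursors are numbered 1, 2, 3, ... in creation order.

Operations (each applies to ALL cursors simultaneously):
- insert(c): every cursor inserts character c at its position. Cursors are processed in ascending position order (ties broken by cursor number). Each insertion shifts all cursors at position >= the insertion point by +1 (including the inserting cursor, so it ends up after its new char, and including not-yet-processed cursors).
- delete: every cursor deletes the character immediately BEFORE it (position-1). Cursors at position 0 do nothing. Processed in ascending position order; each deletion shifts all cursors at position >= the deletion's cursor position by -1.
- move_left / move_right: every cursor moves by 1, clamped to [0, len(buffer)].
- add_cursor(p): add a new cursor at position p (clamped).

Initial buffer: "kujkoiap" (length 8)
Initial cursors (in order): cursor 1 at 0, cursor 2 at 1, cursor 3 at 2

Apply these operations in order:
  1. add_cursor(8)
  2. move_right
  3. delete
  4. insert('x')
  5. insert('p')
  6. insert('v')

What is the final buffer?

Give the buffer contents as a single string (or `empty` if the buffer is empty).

After op 1 (add_cursor(8)): buffer="kujkoiap" (len 8), cursors c1@0 c2@1 c3@2 c4@8, authorship ........
After op 2 (move_right): buffer="kujkoiap" (len 8), cursors c1@1 c2@2 c3@3 c4@8, authorship ........
After op 3 (delete): buffer="koia" (len 4), cursors c1@0 c2@0 c3@0 c4@4, authorship ....
After op 4 (insert('x')): buffer="xxxkoiax" (len 8), cursors c1@3 c2@3 c3@3 c4@8, authorship 123....4
After op 5 (insert('p')): buffer="xxxpppkoiaxp" (len 12), cursors c1@6 c2@6 c3@6 c4@12, authorship 123123....44
After op 6 (insert('v')): buffer="xxxpppvvvkoiaxpv" (len 16), cursors c1@9 c2@9 c3@9 c4@16, authorship 123123123....444

Answer: xxxpppvvvkoiaxpv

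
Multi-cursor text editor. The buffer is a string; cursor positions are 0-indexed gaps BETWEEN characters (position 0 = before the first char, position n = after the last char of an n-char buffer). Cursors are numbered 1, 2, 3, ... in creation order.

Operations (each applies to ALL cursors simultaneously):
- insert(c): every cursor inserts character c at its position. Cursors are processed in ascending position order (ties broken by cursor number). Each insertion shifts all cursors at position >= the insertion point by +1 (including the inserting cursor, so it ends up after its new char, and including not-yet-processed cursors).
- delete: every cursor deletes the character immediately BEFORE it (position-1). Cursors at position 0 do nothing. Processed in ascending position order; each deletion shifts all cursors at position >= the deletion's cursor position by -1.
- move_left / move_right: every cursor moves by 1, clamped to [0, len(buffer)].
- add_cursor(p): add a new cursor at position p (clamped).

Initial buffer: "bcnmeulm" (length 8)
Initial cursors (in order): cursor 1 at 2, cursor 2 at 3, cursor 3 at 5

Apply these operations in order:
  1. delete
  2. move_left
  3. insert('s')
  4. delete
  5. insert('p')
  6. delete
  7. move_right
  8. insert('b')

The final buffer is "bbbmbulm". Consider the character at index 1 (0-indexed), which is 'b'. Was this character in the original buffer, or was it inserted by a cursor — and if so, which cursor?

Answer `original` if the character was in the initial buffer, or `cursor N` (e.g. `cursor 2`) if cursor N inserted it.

Answer: cursor 1

Derivation:
After op 1 (delete): buffer="bmulm" (len 5), cursors c1@1 c2@1 c3@2, authorship .....
After op 2 (move_left): buffer="bmulm" (len 5), cursors c1@0 c2@0 c3@1, authorship .....
After op 3 (insert('s')): buffer="ssbsmulm" (len 8), cursors c1@2 c2@2 c3@4, authorship 12.3....
After op 4 (delete): buffer="bmulm" (len 5), cursors c1@0 c2@0 c3@1, authorship .....
After op 5 (insert('p')): buffer="ppbpmulm" (len 8), cursors c1@2 c2@2 c3@4, authorship 12.3....
After op 6 (delete): buffer="bmulm" (len 5), cursors c1@0 c2@0 c3@1, authorship .....
After op 7 (move_right): buffer="bmulm" (len 5), cursors c1@1 c2@1 c3@2, authorship .....
After op 8 (insert('b')): buffer="bbbmbulm" (len 8), cursors c1@3 c2@3 c3@5, authorship .12.3...
Authorship (.=original, N=cursor N): . 1 2 . 3 . . .
Index 1: author = 1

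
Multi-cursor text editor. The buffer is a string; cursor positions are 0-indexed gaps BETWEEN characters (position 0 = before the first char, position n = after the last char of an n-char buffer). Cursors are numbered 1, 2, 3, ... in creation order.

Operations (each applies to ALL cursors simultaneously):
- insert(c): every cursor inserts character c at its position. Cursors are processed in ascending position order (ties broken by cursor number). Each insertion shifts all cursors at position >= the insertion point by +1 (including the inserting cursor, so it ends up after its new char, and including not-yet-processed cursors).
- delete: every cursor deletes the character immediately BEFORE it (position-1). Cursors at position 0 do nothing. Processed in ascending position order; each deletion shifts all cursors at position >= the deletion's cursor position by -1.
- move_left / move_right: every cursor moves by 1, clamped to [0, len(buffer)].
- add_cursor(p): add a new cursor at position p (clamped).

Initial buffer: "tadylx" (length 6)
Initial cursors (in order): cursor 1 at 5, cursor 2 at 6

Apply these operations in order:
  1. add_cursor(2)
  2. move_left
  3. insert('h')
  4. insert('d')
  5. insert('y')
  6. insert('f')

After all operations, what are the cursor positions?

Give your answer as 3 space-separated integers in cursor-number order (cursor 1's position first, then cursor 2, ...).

Answer: 12 17 5

Derivation:
After op 1 (add_cursor(2)): buffer="tadylx" (len 6), cursors c3@2 c1@5 c2@6, authorship ......
After op 2 (move_left): buffer="tadylx" (len 6), cursors c3@1 c1@4 c2@5, authorship ......
After op 3 (insert('h')): buffer="thadyhlhx" (len 9), cursors c3@2 c1@6 c2@8, authorship .3...1.2.
After op 4 (insert('d')): buffer="thdadyhdlhdx" (len 12), cursors c3@3 c1@8 c2@11, authorship .33...11.22.
After op 5 (insert('y')): buffer="thdyadyhdylhdyx" (len 15), cursors c3@4 c1@10 c2@14, authorship .333...111.222.
After op 6 (insert('f')): buffer="thdyfadyhdyflhdyfx" (len 18), cursors c3@5 c1@12 c2@17, authorship .3333...1111.2222.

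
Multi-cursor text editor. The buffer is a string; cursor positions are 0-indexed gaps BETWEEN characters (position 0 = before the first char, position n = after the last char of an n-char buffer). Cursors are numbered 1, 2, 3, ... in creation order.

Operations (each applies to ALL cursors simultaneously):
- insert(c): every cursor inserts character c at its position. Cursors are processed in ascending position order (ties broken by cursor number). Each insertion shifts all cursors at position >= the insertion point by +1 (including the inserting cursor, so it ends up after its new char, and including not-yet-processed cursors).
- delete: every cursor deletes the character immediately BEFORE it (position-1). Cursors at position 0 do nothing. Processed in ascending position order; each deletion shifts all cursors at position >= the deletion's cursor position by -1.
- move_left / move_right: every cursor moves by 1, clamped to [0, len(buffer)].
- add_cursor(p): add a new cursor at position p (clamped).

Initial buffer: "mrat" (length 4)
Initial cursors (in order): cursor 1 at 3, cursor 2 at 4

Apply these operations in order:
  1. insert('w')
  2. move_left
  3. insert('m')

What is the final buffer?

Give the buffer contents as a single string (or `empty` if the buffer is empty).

Answer: mramwtmw

Derivation:
After op 1 (insert('w')): buffer="mrawtw" (len 6), cursors c1@4 c2@6, authorship ...1.2
After op 2 (move_left): buffer="mrawtw" (len 6), cursors c1@3 c2@5, authorship ...1.2
After op 3 (insert('m')): buffer="mramwtmw" (len 8), cursors c1@4 c2@7, authorship ...11.22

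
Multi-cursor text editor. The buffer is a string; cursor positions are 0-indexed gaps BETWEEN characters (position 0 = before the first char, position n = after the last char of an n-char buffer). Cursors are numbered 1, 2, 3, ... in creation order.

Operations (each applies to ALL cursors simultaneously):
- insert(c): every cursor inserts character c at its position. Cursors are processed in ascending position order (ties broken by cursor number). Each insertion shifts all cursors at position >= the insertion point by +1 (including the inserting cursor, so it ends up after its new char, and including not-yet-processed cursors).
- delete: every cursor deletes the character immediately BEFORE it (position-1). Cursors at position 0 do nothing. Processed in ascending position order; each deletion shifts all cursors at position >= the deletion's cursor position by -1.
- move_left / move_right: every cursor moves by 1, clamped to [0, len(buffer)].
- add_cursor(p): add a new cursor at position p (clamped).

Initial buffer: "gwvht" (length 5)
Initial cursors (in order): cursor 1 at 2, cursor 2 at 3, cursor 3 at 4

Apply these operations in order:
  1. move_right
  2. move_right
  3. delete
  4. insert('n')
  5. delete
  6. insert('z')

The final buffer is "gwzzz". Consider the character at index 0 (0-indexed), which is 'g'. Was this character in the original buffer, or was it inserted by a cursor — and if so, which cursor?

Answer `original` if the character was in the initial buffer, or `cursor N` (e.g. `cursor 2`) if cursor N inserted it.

Answer: original

Derivation:
After op 1 (move_right): buffer="gwvht" (len 5), cursors c1@3 c2@4 c3@5, authorship .....
After op 2 (move_right): buffer="gwvht" (len 5), cursors c1@4 c2@5 c3@5, authorship .....
After op 3 (delete): buffer="gw" (len 2), cursors c1@2 c2@2 c3@2, authorship ..
After op 4 (insert('n')): buffer="gwnnn" (len 5), cursors c1@5 c2@5 c3@5, authorship ..123
After op 5 (delete): buffer="gw" (len 2), cursors c1@2 c2@2 c3@2, authorship ..
After op 6 (insert('z')): buffer="gwzzz" (len 5), cursors c1@5 c2@5 c3@5, authorship ..123
Authorship (.=original, N=cursor N): . . 1 2 3
Index 0: author = original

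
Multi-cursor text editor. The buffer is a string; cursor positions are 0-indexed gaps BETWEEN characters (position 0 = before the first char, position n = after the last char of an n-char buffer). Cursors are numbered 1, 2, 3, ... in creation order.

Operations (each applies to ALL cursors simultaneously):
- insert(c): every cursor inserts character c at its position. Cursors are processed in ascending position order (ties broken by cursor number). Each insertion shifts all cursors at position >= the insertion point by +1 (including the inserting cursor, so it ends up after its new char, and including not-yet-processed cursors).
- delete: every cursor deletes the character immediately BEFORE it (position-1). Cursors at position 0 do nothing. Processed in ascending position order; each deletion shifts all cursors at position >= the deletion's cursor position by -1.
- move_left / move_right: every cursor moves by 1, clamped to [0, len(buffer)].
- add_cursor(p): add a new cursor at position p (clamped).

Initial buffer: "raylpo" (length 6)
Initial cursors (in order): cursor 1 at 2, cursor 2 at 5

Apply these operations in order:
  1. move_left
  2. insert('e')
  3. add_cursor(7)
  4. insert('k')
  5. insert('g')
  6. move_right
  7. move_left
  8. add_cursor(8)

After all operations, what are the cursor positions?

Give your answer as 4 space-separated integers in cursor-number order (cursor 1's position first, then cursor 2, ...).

Answer: 4 10 13 8

Derivation:
After op 1 (move_left): buffer="raylpo" (len 6), cursors c1@1 c2@4, authorship ......
After op 2 (insert('e')): buffer="reaylepo" (len 8), cursors c1@2 c2@6, authorship .1...2..
After op 3 (add_cursor(7)): buffer="reaylepo" (len 8), cursors c1@2 c2@6 c3@7, authorship .1...2..
After op 4 (insert('k')): buffer="rekaylekpko" (len 11), cursors c1@3 c2@8 c3@10, authorship .11...22.3.
After op 5 (insert('g')): buffer="rekgaylekgpkgo" (len 14), cursors c1@4 c2@10 c3@13, authorship .111...222.33.
After op 6 (move_right): buffer="rekgaylekgpkgo" (len 14), cursors c1@5 c2@11 c3@14, authorship .111...222.33.
After op 7 (move_left): buffer="rekgaylekgpkgo" (len 14), cursors c1@4 c2@10 c3@13, authorship .111...222.33.
After op 8 (add_cursor(8)): buffer="rekgaylekgpkgo" (len 14), cursors c1@4 c4@8 c2@10 c3@13, authorship .111...222.33.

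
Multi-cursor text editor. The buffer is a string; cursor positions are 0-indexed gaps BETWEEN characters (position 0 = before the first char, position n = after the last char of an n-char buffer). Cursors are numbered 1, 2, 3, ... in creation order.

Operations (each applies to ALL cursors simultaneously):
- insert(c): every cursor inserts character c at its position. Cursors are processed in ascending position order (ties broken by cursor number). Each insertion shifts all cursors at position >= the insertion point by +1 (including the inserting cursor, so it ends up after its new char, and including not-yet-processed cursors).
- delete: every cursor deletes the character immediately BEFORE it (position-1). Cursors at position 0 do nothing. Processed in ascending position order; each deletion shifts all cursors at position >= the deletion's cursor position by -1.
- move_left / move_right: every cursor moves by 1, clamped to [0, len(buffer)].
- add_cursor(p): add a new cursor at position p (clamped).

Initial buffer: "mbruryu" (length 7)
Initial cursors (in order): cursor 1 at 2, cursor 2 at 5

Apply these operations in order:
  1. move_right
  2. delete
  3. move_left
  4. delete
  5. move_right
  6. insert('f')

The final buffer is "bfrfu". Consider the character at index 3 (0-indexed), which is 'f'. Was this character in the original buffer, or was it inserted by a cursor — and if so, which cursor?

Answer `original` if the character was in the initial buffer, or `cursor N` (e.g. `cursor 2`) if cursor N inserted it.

After op 1 (move_right): buffer="mbruryu" (len 7), cursors c1@3 c2@6, authorship .......
After op 2 (delete): buffer="mburu" (len 5), cursors c1@2 c2@4, authorship .....
After op 3 (move_left): buffer="mburu" (len 5), cursors c1@1 c2@3, authorship .....
After op 4 (delete): buffer="bru" (len 3), cursors c1@0 c2@1, authorship ...
After op 5 (move_right): buffer="bru" (len 3), cursors c1@1 c2@2, authorship ...
After op 6 (insert('f')): buffer="bfrfu" (len 5), cursors c1@2 c2@4, authorship .1.2.
Authorship (.=original, N=cursor N): . 1 . 2 .
Index 3: author = 2

Answer: cursor 2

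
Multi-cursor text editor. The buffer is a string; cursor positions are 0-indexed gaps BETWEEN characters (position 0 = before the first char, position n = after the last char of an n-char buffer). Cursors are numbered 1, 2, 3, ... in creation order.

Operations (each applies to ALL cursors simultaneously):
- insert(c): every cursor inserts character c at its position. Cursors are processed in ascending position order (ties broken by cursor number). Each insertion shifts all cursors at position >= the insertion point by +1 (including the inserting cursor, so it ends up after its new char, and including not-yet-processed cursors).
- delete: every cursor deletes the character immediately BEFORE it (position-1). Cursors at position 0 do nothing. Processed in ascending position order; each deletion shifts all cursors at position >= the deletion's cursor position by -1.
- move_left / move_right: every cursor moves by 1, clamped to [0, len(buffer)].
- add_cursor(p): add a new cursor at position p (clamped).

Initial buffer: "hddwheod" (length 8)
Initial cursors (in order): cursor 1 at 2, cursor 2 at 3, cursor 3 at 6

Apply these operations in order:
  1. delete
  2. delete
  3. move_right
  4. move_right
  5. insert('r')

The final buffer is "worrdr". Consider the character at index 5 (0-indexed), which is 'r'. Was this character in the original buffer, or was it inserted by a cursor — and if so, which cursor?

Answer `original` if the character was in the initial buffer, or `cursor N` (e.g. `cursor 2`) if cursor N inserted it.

Answer: cursor 3

Derivation:
After op 1 (delete): buffer="hwhod" (len 5), cursors c1@1 c2@1 c3@3, authorship .....
After op 2 (delete): buffer="wod" (len 3), cursors c1@0 c2@0 c3@1, authorship ...
After op 3 (move_right): buffer="wod" (len 3), cursors c1@1 c2@1 c3@2, authorship ...
After op 4 (move_right): buffer="wod" (len 3), cursors c1@2 c2@2 c3@3, authorship ...
After op 5 (insert('r')): buffer="worrdr" (len 6), cursors c1@4 c2@4 c3@6, authorship ..12.3
Authorship (.=original, N=cursor N): . . 1 2 . 3
Index 5: author = 3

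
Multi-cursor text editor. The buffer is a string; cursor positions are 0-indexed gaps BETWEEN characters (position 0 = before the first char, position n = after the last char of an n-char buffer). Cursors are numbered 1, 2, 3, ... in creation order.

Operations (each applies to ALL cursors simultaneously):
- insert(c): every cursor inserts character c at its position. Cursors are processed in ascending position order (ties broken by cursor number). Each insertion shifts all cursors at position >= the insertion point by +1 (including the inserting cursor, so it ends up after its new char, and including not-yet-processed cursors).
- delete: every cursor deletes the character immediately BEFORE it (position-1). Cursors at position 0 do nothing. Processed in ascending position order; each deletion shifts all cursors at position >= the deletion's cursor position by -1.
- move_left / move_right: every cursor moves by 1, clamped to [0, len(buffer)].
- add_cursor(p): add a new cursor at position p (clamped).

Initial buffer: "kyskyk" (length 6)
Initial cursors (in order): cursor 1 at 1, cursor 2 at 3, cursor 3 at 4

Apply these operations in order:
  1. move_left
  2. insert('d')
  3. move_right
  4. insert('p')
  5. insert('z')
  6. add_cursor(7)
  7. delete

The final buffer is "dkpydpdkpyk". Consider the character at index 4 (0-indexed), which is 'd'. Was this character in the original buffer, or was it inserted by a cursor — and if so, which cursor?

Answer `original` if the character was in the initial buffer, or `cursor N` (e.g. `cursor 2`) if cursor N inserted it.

After op 1 (move_left): buffer="kyskyk" (len 6), cursors c1@0 c2@2 c3@3, authorship ......
After op 2 (insert('d')): buffer="dkydsdkyk" (len 9), cursors c1@1 c2@4 c3@6, authorship 1..2.3...
After op 3 (move_right): buffer="dkydsdkyk" (len 9), cursors c1@2 c2@5 c3@7, authorship 1..2.3...
After op 4 (insert('p')): buffer="dkpydspdkpyk" (len 12), cursors c1@3 c2@7 c3@10, authorship 1.1.2.23.3..
After op 5 (insert('z')): buffer="dkpzydspzdkpzyk" (len 15), cursors c1@4 c2@9 c3@13, authorship 1.11.2.223.33..
After op 6 (add_cursor(7)): buffer="dkpzydspzdkpzyk" (len 15), cursors c1@4 c4@7 c2@9 c3@13, authorship 1.11.2.223.33..
After op 7 (delete): buffer="dkpydpdkpyk" (len 11), cursors c1@3 c4@5 c2@6 c3@9, authorship 1.1.223.3..
Authorship (.=original, N=cursor N): 1 . 1 . 2 2 3 . 3 . .
Index 4: author = 2

Answer: cursor 2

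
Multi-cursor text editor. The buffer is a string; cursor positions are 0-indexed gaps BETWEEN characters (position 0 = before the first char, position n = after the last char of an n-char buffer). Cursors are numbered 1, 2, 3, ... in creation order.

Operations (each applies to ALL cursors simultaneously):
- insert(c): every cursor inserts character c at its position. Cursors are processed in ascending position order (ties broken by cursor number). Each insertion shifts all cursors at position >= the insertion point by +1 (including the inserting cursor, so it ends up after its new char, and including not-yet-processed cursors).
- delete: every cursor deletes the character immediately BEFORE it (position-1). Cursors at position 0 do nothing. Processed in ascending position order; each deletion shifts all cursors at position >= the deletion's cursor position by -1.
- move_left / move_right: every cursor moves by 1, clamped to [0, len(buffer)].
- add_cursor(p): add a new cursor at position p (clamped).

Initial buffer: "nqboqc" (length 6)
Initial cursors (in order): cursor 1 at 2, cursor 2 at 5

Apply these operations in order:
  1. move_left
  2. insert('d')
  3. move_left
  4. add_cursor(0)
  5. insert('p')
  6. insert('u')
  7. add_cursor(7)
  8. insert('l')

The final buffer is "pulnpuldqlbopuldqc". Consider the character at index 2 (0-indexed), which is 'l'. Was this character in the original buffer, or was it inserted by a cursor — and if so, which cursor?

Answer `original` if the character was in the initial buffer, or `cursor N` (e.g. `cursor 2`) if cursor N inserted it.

Answer: cursor 3

Derivation:
After op 1 (move_left): buffer="nqboqc" (len 6), cursors c1@1 c2@4, authorship ......
After op 2 (insert('d')): buffer="ndqbodqc" (len 8), cursors c1@2 c2@6, authorship .1...2..
After op 3 (move_left): buffer="ndqbodqc" (len 8), cursors c1@1 c2@5, authorship .1...2..
After op 4 (add_cursor(0)): buffer="ndqbodqc" (len 8), cursors c3@0 c1@1 c2@5, authorship .1...2..
After op 5 (insert('p')): buffer="pnpdqbopdqc" (len 11), cursors c3@1 c1@3 c2@8, authorship 3.11...22..
After op 6 (insert('u')): buffer="punpudqbopudqc" (len 14), cursors c3@2 c1@5 c2@11, authorship 33.111...222..
After op 7 (add_cursor(7)): buffer="punpudqbopudqc" (len 14), cursors c3@2 c1@5 c4@7 c2@11, authorship 33.111...222..
After op 8 (insert('l')): buffer="pulnpuldqlbopuldqc" (len 18), cursors c3@3 c1@7 c4@10 c2@15, authorship 333.1111.4..2222..
Authorship (.=original, N=cursor N): 3 3 3 . 1 1 1 1 . 4 . . 2 2 2 2 . .
Index 2: author = 3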